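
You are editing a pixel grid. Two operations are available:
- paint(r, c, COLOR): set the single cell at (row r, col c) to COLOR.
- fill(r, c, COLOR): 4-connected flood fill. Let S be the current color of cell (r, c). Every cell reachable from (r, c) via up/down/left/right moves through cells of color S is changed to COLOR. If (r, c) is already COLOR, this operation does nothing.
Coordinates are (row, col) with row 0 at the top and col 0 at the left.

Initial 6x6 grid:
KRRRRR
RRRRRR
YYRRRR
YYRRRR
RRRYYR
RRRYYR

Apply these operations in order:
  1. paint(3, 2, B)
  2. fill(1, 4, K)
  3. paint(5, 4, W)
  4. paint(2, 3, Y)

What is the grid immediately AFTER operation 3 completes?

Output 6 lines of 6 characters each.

After op 1 paint(3,2,B):
KRRRRR
RRRRRR
YYRRRR
YYBRRR
RRRYYR
RRRYYR
After op 2 fill(1,4,K) [20 cells changed]:
KKKKKK
KKKKKK
YYKKKK
YYBKKK
RRRYYK
RRRYYK
After op 3 paint(5,4,W):
KKKKKK
KKKKKK
YYKKKK
YYBKKK
RRRYYK
RRRYWK

Answer: KKKKKK
KKKKKK
YYKKKK
YYBKKK
RRRYYK
RRRYWK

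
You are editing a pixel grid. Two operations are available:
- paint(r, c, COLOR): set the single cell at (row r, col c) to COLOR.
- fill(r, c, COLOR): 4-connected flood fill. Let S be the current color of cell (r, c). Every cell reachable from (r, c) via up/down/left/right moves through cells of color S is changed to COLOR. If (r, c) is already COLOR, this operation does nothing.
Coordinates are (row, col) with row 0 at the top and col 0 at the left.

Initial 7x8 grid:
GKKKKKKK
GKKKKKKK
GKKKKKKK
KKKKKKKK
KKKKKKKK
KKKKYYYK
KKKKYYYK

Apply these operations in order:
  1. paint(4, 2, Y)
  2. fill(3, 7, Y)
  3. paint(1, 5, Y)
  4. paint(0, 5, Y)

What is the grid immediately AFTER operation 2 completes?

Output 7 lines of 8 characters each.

After op 1 paint(4,2,Y):
GKKKKKKK
GKKKKKKK
GKKKKKKK
KKKKKKKK
KKYKKKKK
KKKKYYYK
KKKKYYYK
After op 2 fill(3,7,Y) [46 cells changed]:
GYYYYYYY
GYYYYYYY
GYYYYYYY
YYYYYYYY
YYYYYYYY
YYYYYYYY
YYYYYYYY

Answer: GYYYYYYY
GYYYYYYY
GYYYYYYY
YYYYYYYY
YYYYYYYY
YYYYYYYY
YYYYYYYY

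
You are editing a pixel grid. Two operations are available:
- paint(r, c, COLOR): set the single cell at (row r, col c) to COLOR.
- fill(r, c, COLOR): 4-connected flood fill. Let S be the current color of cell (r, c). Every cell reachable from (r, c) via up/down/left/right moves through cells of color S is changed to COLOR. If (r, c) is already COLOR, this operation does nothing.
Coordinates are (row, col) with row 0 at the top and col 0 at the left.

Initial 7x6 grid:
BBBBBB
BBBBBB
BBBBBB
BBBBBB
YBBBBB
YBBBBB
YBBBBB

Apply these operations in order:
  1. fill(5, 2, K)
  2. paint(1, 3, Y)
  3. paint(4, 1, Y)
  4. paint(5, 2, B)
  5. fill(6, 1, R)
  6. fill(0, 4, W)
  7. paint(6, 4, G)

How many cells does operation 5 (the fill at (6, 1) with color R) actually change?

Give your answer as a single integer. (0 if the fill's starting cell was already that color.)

After op 1 fill(5,2,K) [39 cells changed]:
KKKKKK
KKKKKK
KKKKKK
KKKKKK
YKKKKK
YKKKKK
YKKKKK
After op 2 paint(1,3,Y):
KKKKKK
KKKYKK
KKKKKK
KKKKKK
YKKKKK
YKKKKK
YKKKKK
After op 3 paint(4,1,Y):
KKKKKK
KKKYKK
KKKKKK
KKKKKK
YYKKKK
YKKKKK
YKKKKK
After op 4 paint(5,2,B):
KKKKKK
KKKYKK
KKKKKK
KKKKKK
YYKKKK
YKBKKK
YKKKKK
After op 5 fill(6,1,R) [36 cells changed]:
RRRRRR
RRRYRR
RRRRRR
RRRRRR
YYRRRR
YRBRRR
YRRRRR

Answer: 36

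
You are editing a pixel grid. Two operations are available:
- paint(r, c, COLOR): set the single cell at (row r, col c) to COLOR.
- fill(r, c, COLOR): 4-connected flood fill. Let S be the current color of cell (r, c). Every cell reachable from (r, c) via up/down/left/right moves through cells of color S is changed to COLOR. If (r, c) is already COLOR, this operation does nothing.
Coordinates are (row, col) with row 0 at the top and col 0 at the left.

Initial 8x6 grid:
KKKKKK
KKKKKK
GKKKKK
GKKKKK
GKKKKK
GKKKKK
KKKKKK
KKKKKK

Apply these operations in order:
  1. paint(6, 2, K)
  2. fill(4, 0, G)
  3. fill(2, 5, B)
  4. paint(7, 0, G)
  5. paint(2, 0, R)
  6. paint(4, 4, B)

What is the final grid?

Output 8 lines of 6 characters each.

After op 1 paint(6,2,K):
KKKKKK
KKKKKK
GKKKKK
GKKKKK
GKKKKK
GKKKKK
KKKKKK
KKKKKK
After op 2 fill(4,0,G) [0 cells changed]:
KKKKKK
KKKKKK
GKKKKK
GKKKKK
GKKKKK
GKKKKK
KKKKKK
KKKKKK
After op 3 fill(2,5,B) [44 cells changed]:
BBBBBB
BBBBBB
GBBBBB
GBBBBB
GBBBBB
GBBBBB
BBBBBB
BBBBBB
After op 4 paint(7,0,G):
BBBBBB
BBBBBB
GBBBBB
GBBBBB
GBBBBB
GBBBBB
BBBBBB
GBBBBB
After op 5 paint(2,0,R):
BBBBBB
BBBBBB
RBBBBB
GBBBBB
GBBBBB
GBBBBB
BBBBBB
GBBBBB
After op 6 paint(4,4,B):
BBBBBB
BBBBBB
RBBBBB
GBBBBB
GBBBBB
GBBBBB
BBBBBB
GBBBBB

Answer: BBBBBB
BBBBBB
RBBBBB
GBBBBB
GBBBBB
GBBBBB
BBBBBB
GBBBBB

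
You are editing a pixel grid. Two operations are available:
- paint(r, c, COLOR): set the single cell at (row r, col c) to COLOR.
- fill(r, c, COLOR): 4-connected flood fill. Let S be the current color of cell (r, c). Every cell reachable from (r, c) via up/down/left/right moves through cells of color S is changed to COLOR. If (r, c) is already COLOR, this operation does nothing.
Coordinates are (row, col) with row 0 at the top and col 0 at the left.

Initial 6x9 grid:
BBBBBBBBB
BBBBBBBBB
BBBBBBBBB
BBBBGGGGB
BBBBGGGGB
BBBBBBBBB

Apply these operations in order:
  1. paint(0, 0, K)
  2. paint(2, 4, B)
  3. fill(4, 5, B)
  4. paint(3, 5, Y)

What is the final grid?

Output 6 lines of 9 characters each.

Answer: KBBBBBBBB
BBBBBBBBB
BBBBBBBBB
BBBBBYBBB
BBBBBBBBB
BBBBBBBBB

Derivation:
After op 1 paint(0,0,K):
KBBBBBBBB
BBBBBBBBB
BBBBBBBBB
BBBBGGGGB
BBBBGGGGB
BBBBBBBBB
After op 2 paint(2,4,B):
KBBBBBBBB
BBBBBBBBB
BBBBBBBBB
BBBBGGGGB
BBBBGGGGB
BBBBBBBBB
After op 3 fill(4,5,B) [8 cells changed]:
KBBBBBBBB
BBBBBBBBB
BBBBBBBBB
BBBBBBBBB
BBBBBBBBB
BBBBBBBBB
After op 4 paint(3,5,Y):
KBBBBBBBB
BBBBBBBBB
BBBBBBBBB
BBBBBYBBB
BBBBBBBBB
BBBBBBBBB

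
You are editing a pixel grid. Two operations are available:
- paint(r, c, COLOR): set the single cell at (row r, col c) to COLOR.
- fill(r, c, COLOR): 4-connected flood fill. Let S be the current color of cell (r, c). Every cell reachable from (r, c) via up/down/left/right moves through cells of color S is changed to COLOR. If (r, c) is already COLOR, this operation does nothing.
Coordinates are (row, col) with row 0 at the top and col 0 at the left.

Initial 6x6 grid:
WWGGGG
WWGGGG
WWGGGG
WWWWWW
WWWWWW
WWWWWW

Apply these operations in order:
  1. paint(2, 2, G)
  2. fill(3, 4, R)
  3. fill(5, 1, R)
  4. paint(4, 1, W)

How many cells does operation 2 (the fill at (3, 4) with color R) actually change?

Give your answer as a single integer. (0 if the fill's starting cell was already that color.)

After op 1 paint(2,2,G):
WWGGGG
WWGGGG
WWGGGG
WWWWWW
WWWWWW
WWWWWW
After op 2 fill(3,4,R) [24 cells changed]:
RRGGGG
RRGGGG
RRGGGG
RRRRRR
RRRRRR
RRRRRR

Answer: 24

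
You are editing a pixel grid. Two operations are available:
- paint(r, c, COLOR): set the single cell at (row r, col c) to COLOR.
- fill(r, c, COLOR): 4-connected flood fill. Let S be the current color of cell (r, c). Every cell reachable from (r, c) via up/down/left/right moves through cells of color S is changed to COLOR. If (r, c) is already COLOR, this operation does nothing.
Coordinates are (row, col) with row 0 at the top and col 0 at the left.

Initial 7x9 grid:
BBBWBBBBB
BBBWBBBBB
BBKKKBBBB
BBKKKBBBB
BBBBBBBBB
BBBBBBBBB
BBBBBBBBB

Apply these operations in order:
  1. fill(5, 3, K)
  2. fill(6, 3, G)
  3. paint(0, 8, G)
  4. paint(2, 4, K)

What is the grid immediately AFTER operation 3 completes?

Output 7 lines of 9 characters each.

Answer: GGGWGGGGG
GGGWGGGGG
GGGGGGGGG
GGGGGGGGG
GGGGGGGGG
GGGGGGGGG
GGGGGGGGG

Derivation:
After op 1 fill(5,3,K) [55 cells changed]:
KKKWKKKKK
KKKWKKKKK
KKKKKKKKK
KKKKKKKKK
KKKKKKKKK
KKKKKKKKK
KKKKKKKKK
After op 2 fill(6,3,G) [61 cells changed]:
GGGWGGGGG
GGGWGGGGG
GGGGGGGGG
GGGGGGGGG
GGGGGGGGG
GGGGGGGGG
GGGGGGGGG
After op 3 paint(0,8,G):
GGGWGGGGG
GGGWGGGGG
GGGGGGGGG
GGGGGGGGG
GGGGGGGGG
GGGGGGGGG
GGGGGGGGG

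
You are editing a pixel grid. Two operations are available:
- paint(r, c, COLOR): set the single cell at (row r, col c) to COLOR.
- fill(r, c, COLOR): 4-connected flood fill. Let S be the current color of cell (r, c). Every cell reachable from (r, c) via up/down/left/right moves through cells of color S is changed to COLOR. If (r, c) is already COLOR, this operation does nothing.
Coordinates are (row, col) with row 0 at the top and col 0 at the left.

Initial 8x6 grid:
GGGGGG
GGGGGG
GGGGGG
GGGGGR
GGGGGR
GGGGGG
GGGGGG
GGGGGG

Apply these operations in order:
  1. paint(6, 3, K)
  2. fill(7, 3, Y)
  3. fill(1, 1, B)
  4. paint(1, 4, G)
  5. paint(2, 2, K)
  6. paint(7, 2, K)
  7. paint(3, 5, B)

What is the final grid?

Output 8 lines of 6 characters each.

After op 1 paint(6,3,K):
GGGGGG
GGGGGG
GGGGGG
GGGGGR
GGGGGR
GGGGGG
GGGKGG
GGGGGG
After op 2 fill(7,3,Y) [45 cells changed]:
YYYYYY
YYYYYY
YYYYYY
YYYYYR
YYYYYR
YYYYYY
YYYKYY
YYYYYY
After op 3 fill(1,1,B) [45 cells changed]:
BBBBBB
BBBBBB
BBBBBB
BBBBBR
BBBBBR
BBBBBB
BBBKBB
BBBBBB
After op 4 paint(1,4,G):
BBBBBB
BBBBGB
BBBBBB
BBBBBR
BBBBBR
BBBBBB
BBBKBB
BBBBBB
After op 5 paint(2,2,K):
BBBBBB
BBBBGB
BBKBBB
BBBBBR
BBBBBR
BBBBBB
BBBKBB
BBBBBB
After op 6 paint(7,2,K):
BBBBBB
BBBBGB
BBKBBB
BBBBBR
BBBBBR
BBBBBB
BBBKBB
BBKBBB
After op 7 paint(3,5,B):
BBBBBB
BBBBGB
BBKBBB
BBBBBB
BBBBBR
BBBBBB
BBBKBB
BBKBBB

Answer: BBBBBB
BBBBGB
BBKBBB
BBBBBB
BBBBBR
BBBBBB
BBBKBB
BBKBBB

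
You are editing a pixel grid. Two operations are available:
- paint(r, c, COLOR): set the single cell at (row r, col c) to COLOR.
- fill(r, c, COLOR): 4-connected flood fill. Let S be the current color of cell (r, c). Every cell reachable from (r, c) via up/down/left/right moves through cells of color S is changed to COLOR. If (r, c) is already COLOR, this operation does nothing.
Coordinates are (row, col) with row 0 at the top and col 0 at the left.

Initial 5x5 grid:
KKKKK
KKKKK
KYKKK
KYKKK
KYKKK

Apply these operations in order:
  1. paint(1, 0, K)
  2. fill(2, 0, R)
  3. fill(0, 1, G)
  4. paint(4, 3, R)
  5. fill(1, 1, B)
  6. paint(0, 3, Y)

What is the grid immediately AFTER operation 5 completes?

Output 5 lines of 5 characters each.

After op 1 paint(1,0,K):
KKKKK
KKKKK
KYKKK
KYKKK
KYKKK
After op 2 fill(2,0,R) [22 cells changed]:
RRRRR
RRRRR
RYRRR
RYRRR
RYRRR
After op 3 fill(0,1,G) [22 cells changed]:
GGGGG
GGGGG
GYGGG
GYGGG
GYGGG
After op 4 paint(4,3,R):
GGGGG
GGGGG
GYGGG
GYGGG
GYGRG
After op 5 fill(1,1,B) [21 cells changed]:
BBBBB
BBBBB
BYBBB
BYBBB
BYBRB

Answer: BBBBB
BBBBB
BYBBB
BYBBB
BYBRB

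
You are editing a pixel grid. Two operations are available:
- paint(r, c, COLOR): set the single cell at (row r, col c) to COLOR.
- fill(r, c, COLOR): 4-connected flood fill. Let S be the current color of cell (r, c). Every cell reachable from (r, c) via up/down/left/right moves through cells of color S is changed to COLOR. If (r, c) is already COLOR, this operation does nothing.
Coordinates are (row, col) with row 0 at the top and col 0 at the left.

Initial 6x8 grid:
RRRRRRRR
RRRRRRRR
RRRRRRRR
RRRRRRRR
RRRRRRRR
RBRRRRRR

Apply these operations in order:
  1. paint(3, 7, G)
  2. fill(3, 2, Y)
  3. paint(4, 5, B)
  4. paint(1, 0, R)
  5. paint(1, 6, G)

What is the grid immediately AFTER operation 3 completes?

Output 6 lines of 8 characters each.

Answer: YYYYYYYY
YYYYYYYY
YYYYYYYY
YYYYYYYG
YYYYYBYY
YBYYYYYY

Derivation:
After op 1 paint(3,7,G):
RRRRRRRR
RRRRRRRR
RRRRRRRR
RRRRRRRG
RRRRRRRR
RBRRRRRR
After op 2 fill(3,2,Y) [46 cells changed]:
YYYYYYYY
YYYYYYYY
YYYYYYYY
YYYYYYYG
YYYYYYYY
YBYYYYYY
After op 3 paint(4,5,B):
YYYYYYYY
YYYYYYYY
YYYYYYYY
YYYYYYYG
YYYYYBYY
YBYYYYYY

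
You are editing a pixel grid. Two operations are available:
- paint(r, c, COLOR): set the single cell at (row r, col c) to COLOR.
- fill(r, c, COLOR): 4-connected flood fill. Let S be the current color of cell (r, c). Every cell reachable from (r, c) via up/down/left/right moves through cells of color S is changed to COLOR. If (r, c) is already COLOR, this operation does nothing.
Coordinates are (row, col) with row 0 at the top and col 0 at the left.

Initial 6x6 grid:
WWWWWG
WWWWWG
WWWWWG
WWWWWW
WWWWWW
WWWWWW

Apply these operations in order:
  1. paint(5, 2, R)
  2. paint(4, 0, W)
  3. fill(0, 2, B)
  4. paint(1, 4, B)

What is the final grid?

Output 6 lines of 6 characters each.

After op 1 paint(5,2,R):
WWWWWG
WWWWWG
WWWWWG
WWWWWW
WWWWWW
WWRWWW
After op 2 paint(4,0,W):
WWWWWG
WWWWWG
WWWWWG
WWWWWW
WWWWWW
WWRWWW
After op 3 fill(0,2,B) [32 cells changed]:
BBBBBG
BBBBBG
BBBBBG
BBBBBB
BBBBBB
BBRBBB
After op 4 paint(1,4,B):
BBBBBG
BBBBBG
BBBBBG
BBBBBB
BBBBBB
BBRBBB

Answer: BBBBBG
BBBBBG
BBBBBG
BBBBBB
BBBBBB
BBRBBB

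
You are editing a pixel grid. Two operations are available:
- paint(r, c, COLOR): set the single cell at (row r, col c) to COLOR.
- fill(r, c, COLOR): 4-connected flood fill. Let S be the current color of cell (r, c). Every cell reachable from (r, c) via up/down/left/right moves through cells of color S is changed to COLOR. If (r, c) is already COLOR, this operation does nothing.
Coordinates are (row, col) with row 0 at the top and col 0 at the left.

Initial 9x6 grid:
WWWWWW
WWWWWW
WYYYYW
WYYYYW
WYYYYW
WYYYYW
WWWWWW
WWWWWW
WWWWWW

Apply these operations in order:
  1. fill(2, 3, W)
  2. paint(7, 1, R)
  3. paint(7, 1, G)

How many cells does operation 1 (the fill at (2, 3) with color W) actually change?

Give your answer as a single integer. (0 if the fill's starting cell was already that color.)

Answer: 16

Derivation:
After op 1 fill(2,3,W) [16 cells changed]:
WWWWWW
WWWWWW
WWWWWW
WWWWWW
WWWWWW
WWWWWW
WWWWWW
WWWWWW
WWWWWW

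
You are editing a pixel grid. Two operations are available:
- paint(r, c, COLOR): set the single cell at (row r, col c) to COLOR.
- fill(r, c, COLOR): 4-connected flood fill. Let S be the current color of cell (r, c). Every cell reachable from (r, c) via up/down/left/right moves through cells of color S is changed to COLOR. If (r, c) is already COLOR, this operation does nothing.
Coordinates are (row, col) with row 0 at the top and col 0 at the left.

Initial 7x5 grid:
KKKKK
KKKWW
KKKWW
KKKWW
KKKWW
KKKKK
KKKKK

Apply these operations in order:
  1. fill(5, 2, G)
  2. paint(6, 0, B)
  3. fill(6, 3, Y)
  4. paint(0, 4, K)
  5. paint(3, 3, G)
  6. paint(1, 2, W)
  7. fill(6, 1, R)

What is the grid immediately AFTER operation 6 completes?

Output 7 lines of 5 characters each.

Answer: YYYYK
YYWWW
YYYWW
YYYGW
YYYWW
YYYYY
BYYYY

Derivation:
After op 1 fill(5,2,G) [27 cells changed]:
GGGGG
GGGWW
GGGWW
GGGWW
GGGWW
GGGGG
GGGGG
After op 2 paint(6,0,B):
GGGGG
GGGWW
GGGWW
GGGWW
GGGWW
GGGGG
BGGGG
After op 3 fill(6,3,Y) [26 cells changed]:
YYYYY
YYYWW
YYYWW
YYYWW
YYYWW
YYYYY
BYYYY
After op 4 paint(0,4,K):
YYYYK
YYYWW
YYYWW
YYYWW
YYYWW
YYYYY
BYYYY
After op 5 paint(3,3,G):
YYYYK
YYYWW
YYYWW
YYYGW
YYYWW
YYYYY
BYYYY
After op 6 paint(1,2,W):
YYYYK
YYWWW
YYYWW
YYYGW
YYYWW
YYYYY
BYYYY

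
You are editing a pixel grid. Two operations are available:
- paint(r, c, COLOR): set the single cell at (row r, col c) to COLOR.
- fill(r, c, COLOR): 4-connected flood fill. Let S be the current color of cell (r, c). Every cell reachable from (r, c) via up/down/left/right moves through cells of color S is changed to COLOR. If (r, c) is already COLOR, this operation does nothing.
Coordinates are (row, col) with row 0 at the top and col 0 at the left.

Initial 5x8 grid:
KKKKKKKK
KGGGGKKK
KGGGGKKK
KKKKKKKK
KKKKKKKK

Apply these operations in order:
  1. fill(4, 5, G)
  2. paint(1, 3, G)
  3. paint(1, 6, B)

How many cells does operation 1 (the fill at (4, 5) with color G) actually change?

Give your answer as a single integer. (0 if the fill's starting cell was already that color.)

Answer: 32

Derivation:
After op 1 fill(4,5,G) [32 cells changed]:
GGGGGGGG
GGGGGGGG
GGGGGGGG
GGGGGGGG
GGGGGGGG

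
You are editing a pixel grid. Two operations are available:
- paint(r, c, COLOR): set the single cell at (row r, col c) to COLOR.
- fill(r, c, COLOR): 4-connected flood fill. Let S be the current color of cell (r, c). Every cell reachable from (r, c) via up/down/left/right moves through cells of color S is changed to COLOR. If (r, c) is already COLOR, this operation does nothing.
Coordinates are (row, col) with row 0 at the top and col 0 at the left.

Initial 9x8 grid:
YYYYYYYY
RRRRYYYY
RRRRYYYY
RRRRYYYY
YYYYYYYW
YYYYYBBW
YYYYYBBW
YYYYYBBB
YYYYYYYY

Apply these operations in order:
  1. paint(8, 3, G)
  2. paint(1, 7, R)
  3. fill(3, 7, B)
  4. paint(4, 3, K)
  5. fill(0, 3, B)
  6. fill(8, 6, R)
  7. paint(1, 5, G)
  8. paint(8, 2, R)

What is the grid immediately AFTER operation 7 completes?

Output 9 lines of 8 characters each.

Answer: RRRRRRRR
RRRRRGRR
RRRRRRRR
RRRRRRRR
RRRKRRRW
RRRRRRRW
RRRRRRRW
RRRRRRRR
RRRGRRRR

Derivation:
After op 1 paint(8,3,G):
YYYYYYYY
RRRRYYYY
RRRRYYYY
RRRRYYYY
YYYYYYYW
YYYYYBBW
YYYYYBBW
YYYYYBBB
YYYGYYYY
After op 2 paint(1,7,R):
YYYYYYYY
RRRRYYYR
RRRRYYYY
RRRRYYYY
YYYYYYYW
YYYYYBBW
YYYYYBBW
YYYYYBBB
YYYGYYYY
After op 3 fill(3,7,B) [48 cells changed]:
BBBBBBBB
RRRRBBBR
RRRRBBBB
RRRRBBBB
BBBBBBBW
BBBBBBBW
BBBBBBBW
BBBBBBBB
BBBGBBBB
After op 4 paint(4,3,K):
BBBBBBBB
RRRRBBBR
RRRRBBBB
RRRRBBBB
BBBKBBBW
BBBBBBBW
BBBBBBBW
BBBBBBBB
BBBGBBBB
After op 5 fill(0,3,B) [0 cells changed]:
BBBBBBBB
RRRRBBBR
RRRRBBBB
RRRRBBBB
BBBKBBBW
BBBBBBBW
BBBBBBBW
BBBBBBBB
BBBGBBBB
After op 6 fill(8,6,R) [54 cells changed]:
RRRRRRRR
RRRRRRRR
RRRRRRRR
RRRRRRRR
RRRKRRRW
RRRRRRRW
RRRRRRRW
RRRRRRRR
RRRGRRRR
After op 7 paint(1,5,G):
RRRRRRRR
RRRRRGRR
RRRRRRRR
RRRRRRRR
RRRKRRRW
RRRRRRRW
RRRRRRRW
RRRRRRRR
RRRGRRRR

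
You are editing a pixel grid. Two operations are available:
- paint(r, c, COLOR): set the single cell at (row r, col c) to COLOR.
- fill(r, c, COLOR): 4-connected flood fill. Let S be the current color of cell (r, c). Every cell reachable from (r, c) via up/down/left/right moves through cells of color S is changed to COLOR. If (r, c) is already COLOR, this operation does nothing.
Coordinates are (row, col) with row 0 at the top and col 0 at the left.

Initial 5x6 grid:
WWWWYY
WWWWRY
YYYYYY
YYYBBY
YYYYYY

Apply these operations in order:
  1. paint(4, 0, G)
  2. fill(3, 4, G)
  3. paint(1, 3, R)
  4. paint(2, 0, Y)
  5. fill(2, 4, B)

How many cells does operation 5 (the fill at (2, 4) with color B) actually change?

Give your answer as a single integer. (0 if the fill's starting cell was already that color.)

Answer: 18

Derivation:
After op 1 paint(4,0,G):
WWWWYY
WWWWRY
YYYYYY
YYYBBY
GYYYYY
After op 2 fill(3,4,G) [2 cells changed]:
WWWWYY
WWWWRY
YYYYYY
YYYGGY
GYYYYY
After op 3 paint(1,3,R):
WWWWYY
WWWRRY
YYYYYY
YYYGGY
GYYYYY
After op 4 paint(2,0,Y):
WWWWYY
WWWRRY
YYYYYY
YYYGGY
GYYYYY
After op 5 fill(2,4,B) [18 cells changed]:
WWWWBB
WWWRRB
BBBBBB
BBBGGB
GBBBBB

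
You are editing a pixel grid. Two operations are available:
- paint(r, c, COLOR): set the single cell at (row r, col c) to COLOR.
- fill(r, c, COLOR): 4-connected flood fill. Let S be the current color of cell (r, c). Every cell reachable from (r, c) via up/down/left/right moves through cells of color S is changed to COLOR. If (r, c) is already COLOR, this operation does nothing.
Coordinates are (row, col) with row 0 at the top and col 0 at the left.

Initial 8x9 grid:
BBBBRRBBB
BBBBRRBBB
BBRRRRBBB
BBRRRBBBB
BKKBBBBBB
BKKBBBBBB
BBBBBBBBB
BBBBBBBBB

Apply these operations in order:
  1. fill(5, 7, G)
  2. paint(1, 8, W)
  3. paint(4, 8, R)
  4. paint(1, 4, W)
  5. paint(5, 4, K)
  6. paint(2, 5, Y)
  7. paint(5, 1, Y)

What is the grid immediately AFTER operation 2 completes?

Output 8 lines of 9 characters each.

Answer: GGGGRRGGG
GGGGRRGGW
GGRRRRGGG
GGRRRGGGG
GKKGGGGGG
GKKGGGGGG
GGGGGGGGG
GGGGGGGGG

Derivation:
After op 1 fill(5,7,G) [57 cells changed]:
GGGGRRGGG
GGGGRRGGG
GGRRRRGGG
GGRRRGGGG
GKKGGGGGG
GKKGGGGGG
GGGGGGGGG
GGGGGGGGG
After op 2 paint(1,8,W):
GGGGRRGGG
GGGGRRGGW
GGRRRRGGG
GGRRRGGGG
GKKGGGGGG
GKKGGGGGG
GGGGGGGGG
GGGGGGGGG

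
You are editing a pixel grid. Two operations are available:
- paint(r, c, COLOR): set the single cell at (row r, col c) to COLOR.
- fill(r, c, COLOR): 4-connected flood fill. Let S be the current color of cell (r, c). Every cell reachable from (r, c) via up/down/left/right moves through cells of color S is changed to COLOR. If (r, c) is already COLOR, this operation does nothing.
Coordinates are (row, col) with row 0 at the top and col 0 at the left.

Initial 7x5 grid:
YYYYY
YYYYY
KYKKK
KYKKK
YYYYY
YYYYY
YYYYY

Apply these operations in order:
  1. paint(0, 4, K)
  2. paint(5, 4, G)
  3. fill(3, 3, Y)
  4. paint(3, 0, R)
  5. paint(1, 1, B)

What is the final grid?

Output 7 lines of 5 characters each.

After op 1 paint(0,4,K):
YYYYK
YYYYY
KYKKK
KYKKK
YYYYY
YYYYY
YYYYY
After op 2 paint(5,4,G):
YYYYK
YYYYY
KYKKK
KYKKK
YYYYY
YYYYG
YYYYY
After op 3 fill(3,3,Y) [6 cells changed]:
YYYYK
YYYYY
KYYYY
KYYYY
YYYYY
YYYYG
YYYYY
After op 4 paint(3,0,R):
YYYYK
YYYYY
KYYYY
RYYYY
YYYYY
YYYYG
YYYYY
After op 5 paint(1,1,B):
YYYYK
YBYYY
KYYYY
RYYYY
YYYYY
YYYYG
YYYYY

Answer: YYYYK
YBYYY
KYYYY
RYYYY
YYYYY
YYYYG
YYYYY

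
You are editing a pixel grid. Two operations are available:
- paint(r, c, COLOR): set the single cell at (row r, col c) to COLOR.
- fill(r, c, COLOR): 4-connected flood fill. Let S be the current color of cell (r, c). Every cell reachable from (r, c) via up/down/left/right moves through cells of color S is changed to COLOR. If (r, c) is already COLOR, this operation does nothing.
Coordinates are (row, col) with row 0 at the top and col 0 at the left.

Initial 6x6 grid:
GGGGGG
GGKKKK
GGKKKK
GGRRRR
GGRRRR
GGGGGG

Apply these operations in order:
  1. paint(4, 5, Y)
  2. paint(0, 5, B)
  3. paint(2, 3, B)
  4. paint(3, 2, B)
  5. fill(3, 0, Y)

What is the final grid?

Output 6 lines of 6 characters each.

After op 1 paint(4,5,Y):
GGGGGG
GGKKKK
GGKKKK
GGRRRR
GGRRRY
GGGGGG
After op 2 paint(0,5,B):
GGGGGB
GGKKKK
GGKKKK
GGRRRR
GGRRRY
GGGGGG
After op 3 paint(2,3,B):
GGGGGB
GGKKKK
GGKBKK
GGRRRR
GGRRRY
GGGGGG
After op 4 paint(3,2,B):
GGGGGB
GGKKKK
GGKBKK
GGBRRR
GGRRRY
GGGGGG
After op 5 fill(3,0,Y) [19 cells changed]:
YYYYYB
YYKKKK
YYKBKK
YYBRRR
YYRRRY
YYYYYY

Answer: YYYYYB
YYKKKK
YYKBKK
YYBRRR
YYRRRY
YYYYYY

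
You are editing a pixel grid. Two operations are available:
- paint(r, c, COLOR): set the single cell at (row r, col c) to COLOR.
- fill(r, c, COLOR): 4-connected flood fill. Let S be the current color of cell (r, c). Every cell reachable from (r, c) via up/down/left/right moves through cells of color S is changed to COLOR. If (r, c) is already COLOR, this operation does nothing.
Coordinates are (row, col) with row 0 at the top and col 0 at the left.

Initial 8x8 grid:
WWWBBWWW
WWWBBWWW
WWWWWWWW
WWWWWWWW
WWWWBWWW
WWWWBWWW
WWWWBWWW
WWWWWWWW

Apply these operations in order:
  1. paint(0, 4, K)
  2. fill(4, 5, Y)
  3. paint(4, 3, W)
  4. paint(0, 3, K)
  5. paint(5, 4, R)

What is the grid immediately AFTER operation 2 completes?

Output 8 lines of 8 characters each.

After op 1 paint(0,4,K):
WWWBKWWW
WWWBBWWW
WWWWWWWW
WWWWWWWW
WWWWBWWW
WWWWBWWW
WWWWBWWW
WWWWWWWW
After op 2 fill(4,5,Y) [57 cells changed]:
YYYBKYYY
YYYBBYYY
YYYYYYYY
YYYYYYYY
YYYYBYYY
YYYYBYYY
YYYYBYYY
YYYYYYYY

Answer: YYYBKYYY
YYYBBYYY
YYYYYYYY
YYYYYYYY
YYYYBYYY
YYYYBYYY
YYYYBYYY
YYYYYYYY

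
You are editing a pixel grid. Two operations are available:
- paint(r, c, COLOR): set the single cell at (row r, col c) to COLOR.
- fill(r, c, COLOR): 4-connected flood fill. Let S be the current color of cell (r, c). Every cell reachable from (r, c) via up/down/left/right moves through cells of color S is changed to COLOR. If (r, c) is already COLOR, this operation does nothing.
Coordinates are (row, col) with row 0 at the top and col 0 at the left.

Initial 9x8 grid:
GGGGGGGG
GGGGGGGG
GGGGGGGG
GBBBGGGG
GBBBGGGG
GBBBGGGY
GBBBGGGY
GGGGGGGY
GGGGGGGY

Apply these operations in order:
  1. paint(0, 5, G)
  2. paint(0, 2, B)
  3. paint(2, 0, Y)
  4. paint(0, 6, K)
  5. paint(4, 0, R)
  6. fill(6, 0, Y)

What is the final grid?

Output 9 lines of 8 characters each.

Answer: YYBYYYKY
YYYYYYYY
YYYYYYYY
GBBBYYYY
RBBBYYYY
YBBBYYYY
YBBBYYYY
YYYYYYYY
YYYYYYYY

Derivation:
After op 1 paint(0,5,G):
GGGGGGGG
GGGGGGGG
GGGGGGGG
GBBBGGGG
GBBBGGGG
GBBBGGGY
GBBBGGGY
GGGGGGGY
GGGGGGGY
After op 2 paint(0,2,B):
GGBGGGGG
GGGGGGGG
GGGGGGGG
GBBBGGGG
GBBBGGGG
GBBBGGGY
GBBBGGGY
GGGGGGGY
GGGGGGGY
After op 3 paint(2,0,Y):
GGBGGGGG
GGGGGGGG
YGGGGGGG
GBBBGGGG
GBBBGGGG
GBBBGGGY
GBBBGGGY
GGGGGGGY
GGGGGGGY
After op 4 paint(0,6,K):
GGBGGGKG
GGGGGGGG
YGGGGGGG
GBBBGGGG
GBBBGGGG
GBBBGGGY
GBBBGGGY
GGGGGGGY
GGGGGGGY
After op 5 paint(4,0,R):
GGBGGGKG
GGGGGGGG
YGGGGGGG
GBBBGGGG
RBBBGGGG
GBBBGGGY
GBBBGGGY
GGGGGGGY
GGGGGGGY
After op 6 fill(6,0,Y) [51 cells changed]:
YYBYYYKY
YYYYYYYY
YYYYYYYY
GBBBYYYY
RBBBYYYY
YBBBYYYY
YBBBYYYY
YYYYYYYY
YYYYYYYY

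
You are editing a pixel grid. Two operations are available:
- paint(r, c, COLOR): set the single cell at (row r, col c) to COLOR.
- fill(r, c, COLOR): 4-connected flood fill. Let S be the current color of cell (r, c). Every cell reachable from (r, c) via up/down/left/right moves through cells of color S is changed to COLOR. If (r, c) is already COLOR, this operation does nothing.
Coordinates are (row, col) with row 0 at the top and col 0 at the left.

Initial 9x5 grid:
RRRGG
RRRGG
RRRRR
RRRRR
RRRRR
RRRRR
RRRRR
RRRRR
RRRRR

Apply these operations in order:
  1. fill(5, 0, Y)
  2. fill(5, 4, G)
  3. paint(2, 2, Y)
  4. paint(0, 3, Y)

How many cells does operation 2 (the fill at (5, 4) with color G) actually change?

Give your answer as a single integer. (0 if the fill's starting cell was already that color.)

After op 1 fill(5,0,Y) [41 cells changed]:
YYYGG
YYYGG
YYYYY
YYYYY
YYYYY
YYYYY
YYYYY
YYYYY
YYYYY
After op 2 fill(5,4,G) [41 cells changed]:
GGGGG
GGGGG
GGGGG
GGGGG
GGGGG
GGGGG
GGGGG
GGGGG
GGGGG

Answer: 41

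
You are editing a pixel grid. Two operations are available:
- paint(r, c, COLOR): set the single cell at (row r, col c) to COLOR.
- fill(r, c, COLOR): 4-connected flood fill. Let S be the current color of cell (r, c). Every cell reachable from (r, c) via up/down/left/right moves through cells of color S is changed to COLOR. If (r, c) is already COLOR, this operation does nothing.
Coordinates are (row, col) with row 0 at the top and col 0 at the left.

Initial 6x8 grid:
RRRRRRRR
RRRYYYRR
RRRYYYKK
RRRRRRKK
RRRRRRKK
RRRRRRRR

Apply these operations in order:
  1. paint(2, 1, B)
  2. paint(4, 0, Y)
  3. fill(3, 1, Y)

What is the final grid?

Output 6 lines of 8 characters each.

After op 1 paint(2,1,B):
RRRRRRRR
RRRYYYRR
RBRYYYKK
RRRRRRKK
RRRRRRKK
RRRRRRRR
After op 2 paint(4,0,Y):
RRRRRRRR
RRRYYYRR
RBRYYYKK
RRRRRRKK
YRRRRRKK
RRRRRRRR
After op 3 fill(3,1,Y) [34 cells changed]:
YYYYYYYY
YYYYYYYY
YBYYYYKK
YYYYYYKK
YYYYYYKK
YYYYYYYY

Answer: YYYYYYYY
YYYYYYYY
YBYYYYKK
YYYYYYKK
YYYYYYKK
YYYYYYYY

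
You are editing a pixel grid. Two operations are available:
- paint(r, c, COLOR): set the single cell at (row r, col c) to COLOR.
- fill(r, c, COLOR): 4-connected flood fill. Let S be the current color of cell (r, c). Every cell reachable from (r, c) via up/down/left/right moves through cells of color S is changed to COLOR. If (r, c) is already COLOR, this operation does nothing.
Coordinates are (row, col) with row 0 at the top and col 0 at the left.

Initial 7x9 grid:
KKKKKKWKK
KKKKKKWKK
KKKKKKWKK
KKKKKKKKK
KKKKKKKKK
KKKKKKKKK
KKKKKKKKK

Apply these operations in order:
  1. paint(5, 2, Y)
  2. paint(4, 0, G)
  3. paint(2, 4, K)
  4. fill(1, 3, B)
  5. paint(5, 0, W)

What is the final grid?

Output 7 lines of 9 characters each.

Answer: BBBBBBWBB
BBBBBBWBB
BBBBBBWBB
BBBBBBBBB
GBBBBBBBB
WBYBBBBBB
BBBBBBBBB

Derivation:
After op 1 paint(5,2,Y):
KKKKKKWKK
KKKKKKWKK
KKKKKKWKK
KKKKKKKKK
KKKKKKKKK
KKYKKKKKK
KKKKKKKKK
After op 2 paint(4,0,G):
KKKKKKWKK
KKKKKKWKK
KKKKKKWKK
KKKKKKKKK
GKKKKKKKK
KKYKKKKKK
KKKKKKKKK
After op 3 paint(2,4,K):
KKKKKKWKK
KKKKKKWKK
KKKKKKWKK
KKKKKKKKK
GKKKKKKKK
KKYKKKKKK
KKKKKKKKK
After op 4 fill(1,3,B) [58 cells changed]:
BBBBBBWBB
BBBBBBWBB
BBBBBBWBB
BBBBBBBBB
GBBBBBBBB
BBYBBBBBB
BBBBBBBBB
After op 5 paint(5,0,W):
BBBBBBWBB
BBBBBBWBB
BBBBBBWBB
BBBBBBBBB
GBBBBBBBB
WBYBBBBBB
BBBBBBBBB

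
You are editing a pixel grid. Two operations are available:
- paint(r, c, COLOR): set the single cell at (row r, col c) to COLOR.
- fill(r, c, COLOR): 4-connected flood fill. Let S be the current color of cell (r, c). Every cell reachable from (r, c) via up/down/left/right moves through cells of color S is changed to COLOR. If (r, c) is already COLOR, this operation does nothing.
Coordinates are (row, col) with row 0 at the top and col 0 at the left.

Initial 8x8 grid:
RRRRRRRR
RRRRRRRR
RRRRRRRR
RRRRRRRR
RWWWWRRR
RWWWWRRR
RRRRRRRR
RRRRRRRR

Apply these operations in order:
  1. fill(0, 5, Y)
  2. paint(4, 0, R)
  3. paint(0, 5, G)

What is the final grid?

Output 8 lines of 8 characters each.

Answer: YYYYYGYY
YYYYYYYY
YYYYYYYY
YYYYYYYY
RWWWWYYY
YWWWWYYY
YYYYYYYY
YYYYYYYY

Derivation:
After op 1 fill(0,5,Y) [56 cells changed]:
YYYYYYYY
YYYYYYYY
YYYYYYYY
YYYYYYYY
YWWWWYYY
YWWWWYYY
YYYYYYYY
YYYYYYYY
After op 2 paint(4,0,R):
YYYYYYYY
YYYYYYYY
YYYYYYYY
YYYYYYYY
RWWWWYYY
YWWWWYYY
YYYYYYYY
YYYYYYYY
After op 3 paint(0,5,G):
YYYYYGYY
YYYYYYYY
YYYYYYYY
YYYYYYYY
RWWWWYYY
YWWWWYYY
YYYYYYYY
YYYYYYYY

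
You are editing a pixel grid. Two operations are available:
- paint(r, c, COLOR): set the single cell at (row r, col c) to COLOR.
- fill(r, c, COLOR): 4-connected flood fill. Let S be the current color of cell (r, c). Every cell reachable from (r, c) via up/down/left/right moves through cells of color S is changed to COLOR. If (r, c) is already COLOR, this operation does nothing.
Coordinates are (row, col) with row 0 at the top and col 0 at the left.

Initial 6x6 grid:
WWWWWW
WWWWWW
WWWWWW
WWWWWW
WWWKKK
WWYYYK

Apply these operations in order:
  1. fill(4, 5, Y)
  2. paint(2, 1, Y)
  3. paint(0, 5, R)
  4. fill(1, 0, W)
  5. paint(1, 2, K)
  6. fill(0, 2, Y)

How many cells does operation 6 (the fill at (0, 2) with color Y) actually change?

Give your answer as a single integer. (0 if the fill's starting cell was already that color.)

After op 1 fill(4,5,Y) [4 cells changed]:
WWWWWW
WWWWWW
WWWWWW
WWWWWW
WWWYYY
WWYYYY
After op 2 paint(2,1,Y):
WWWWWW
WWWWWW
WYWWWW
WWWWWW
WWWYYY
WWYYYY
After op 3 paint(0,5,R):
WWWWWR
WWWWWW
WYWWWW
WWWWWW
WWWYYY
WWYYYY
After op 4 fill(1,0,W) [0 cells changed]:
WWWWWR
WWWWWW
WYWWWW
WWWWWW
WWWYYY
WWYYYY
After op 5 paint(1,2,K):
WWWWWR
WWKWWW
WYWWWW
WWWWWW
WWWYYY
WWYYYY
After op 6 fill(0,2,Y) [26 cells changed]:
YYYYYR
YYKYYY
YYYYYY
YYYYYY
YYYYYY
YYYYYY

Answer: 26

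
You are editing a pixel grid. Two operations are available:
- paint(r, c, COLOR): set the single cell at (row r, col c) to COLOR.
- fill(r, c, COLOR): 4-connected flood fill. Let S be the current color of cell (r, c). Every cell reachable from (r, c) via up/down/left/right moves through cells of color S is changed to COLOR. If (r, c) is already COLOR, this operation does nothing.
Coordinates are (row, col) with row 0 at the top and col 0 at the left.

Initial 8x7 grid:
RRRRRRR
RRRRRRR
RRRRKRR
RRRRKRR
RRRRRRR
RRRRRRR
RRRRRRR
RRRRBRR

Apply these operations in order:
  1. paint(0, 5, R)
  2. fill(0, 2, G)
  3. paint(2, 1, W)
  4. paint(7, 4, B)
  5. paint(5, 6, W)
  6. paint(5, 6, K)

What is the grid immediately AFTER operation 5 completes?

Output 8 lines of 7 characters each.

Answer: GGGGGGG
GGGGGGG
GWGGKGG
GGGGKGG
GGGGGGG
GGGGGGW
GGGGGGG
GGGGBGG

Derivation:
After op 1 paint(0,5,R):
RRRRRRR
RRRRRRR
RRRRKRR
RRRRKRR
RRRRRRR
RRRRRRR
RRRRRRR
RRRRBRR
After op 2 fill(0,2,G) [53 cells changed]:
GGGGGGG
GGGGGGG
GGGGKGG
GGGGKGG
GGGGGGG
GGGGGGG
GGGGGGG
GGGGBGG
After op 3 paint(2,1,W):
GGGGGGG
GGGGGGG
GWGGKGG
GGGGKGG
GGGGGGG
GGGGGGG
GGGGGGG
GGGGBGG
After op 4 paint(7,4,B):
GGGGGGG
GGGGGGG
GWGGKGG
GGGGKGG
GGGGGGG
GGGGGGG
GGGGGGG
GGGGBGG
After op 5 paint(5,6,W):
GGGGGGG
GGGGGGG
GWGGKGG
GGGGKGG
GGGGGGG
GGGGGGW
GGGGGGG
GGGGBGG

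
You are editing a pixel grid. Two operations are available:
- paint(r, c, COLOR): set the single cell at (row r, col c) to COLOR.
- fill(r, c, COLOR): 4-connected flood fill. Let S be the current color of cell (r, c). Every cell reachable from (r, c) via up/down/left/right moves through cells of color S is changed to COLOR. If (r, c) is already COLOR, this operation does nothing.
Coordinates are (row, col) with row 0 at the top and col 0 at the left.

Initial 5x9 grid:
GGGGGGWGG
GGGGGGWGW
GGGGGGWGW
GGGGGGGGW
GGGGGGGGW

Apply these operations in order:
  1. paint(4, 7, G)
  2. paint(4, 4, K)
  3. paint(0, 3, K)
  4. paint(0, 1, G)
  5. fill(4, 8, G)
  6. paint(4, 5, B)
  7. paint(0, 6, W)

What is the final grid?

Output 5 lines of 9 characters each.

After op 1 paint(4,7,G):
GGGGGGWGG
GGGGGGWGW
GGGGGGWGW
GGGGGGGGW
GGGGGGGGW
After op 2 paint(4,4,K):
GGGGGGWGG
GGGGGGWGW
GGGGGGWGW
GGGGGGGGW
GGGGKGGGW
After op 3 paint(0,3,K):
GGGKGGWGG
GGGGGGWGW
GGGGGGWGW
GGGGGGGGW
GGGGKGGGW
After op 4 paint(0,1,G):
GGGKGGWGG
GGGGGGWGW
GGGGGGWGW
GGGGGGGGW
GGGGKGGGW
After op 5 fill(4,8,G) [4 cells changed]:
GGGKGGWGG
GGGGGGWGG
GGGGGGWGG
GGGGGGGGG
GGGGKGGGG
After op 6 paint(4,5,B):
GGGKGGWGG
GGGGGGWGG
GGGGGGWGG
GGGGGGGGG
GGGGKBGGG
After op 7 paint(0,6,W):
GGGKGGWGG
GGGGGGWGG
GGGGGGWGG
GGGGGGGGG
GGGGKBGGG

Answer: GGGKGGWGG
GGGGGGWGG
GGGGGGWGG
GGGGGGGGG
GGGGKBGGG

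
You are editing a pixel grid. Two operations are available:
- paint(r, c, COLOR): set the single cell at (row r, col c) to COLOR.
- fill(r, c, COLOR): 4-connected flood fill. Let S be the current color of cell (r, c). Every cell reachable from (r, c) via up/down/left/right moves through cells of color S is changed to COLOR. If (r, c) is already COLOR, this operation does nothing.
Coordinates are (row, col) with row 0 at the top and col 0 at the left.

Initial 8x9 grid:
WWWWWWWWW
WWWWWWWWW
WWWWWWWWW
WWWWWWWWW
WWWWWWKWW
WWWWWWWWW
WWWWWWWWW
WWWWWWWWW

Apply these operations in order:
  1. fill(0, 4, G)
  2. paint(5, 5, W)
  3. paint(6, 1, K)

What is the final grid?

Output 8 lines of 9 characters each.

After op 1 fill(0,4,G) [71 cells changed]:
GGGGGGGGG
GGGGGGGGG
GGGGGGGGG
GGGGGGGGG
GGGGGGKGG
GGGGGGGGG
GGGGGGGGG
GGGGGGGGG
After op 2 paint(5,5,W):
GGGGGGGGG
GGGGGGGGG
GGGGGGGGG
GGGGGGGGG
GGGGGGKGG
GGGGGWGGG
GGGGGGGGG
GGGGGGGGG
After op 3 paint(6,1,K):
GGGGGGGGG
GGGGGGGGG
GGGGGGGGG
GGGGGGGGG
GGGGGGKGG
GGGGGWGGG
GKGGGGGGG
GGGGGGGGG

Answer: GGGGGGGGG
GGGGGGGGG
GGGGGGGGG
GGGGGGGGG
GGGGGGKGG
GGGGGWGGG
GKGGGGGGG
GGGGGGGGG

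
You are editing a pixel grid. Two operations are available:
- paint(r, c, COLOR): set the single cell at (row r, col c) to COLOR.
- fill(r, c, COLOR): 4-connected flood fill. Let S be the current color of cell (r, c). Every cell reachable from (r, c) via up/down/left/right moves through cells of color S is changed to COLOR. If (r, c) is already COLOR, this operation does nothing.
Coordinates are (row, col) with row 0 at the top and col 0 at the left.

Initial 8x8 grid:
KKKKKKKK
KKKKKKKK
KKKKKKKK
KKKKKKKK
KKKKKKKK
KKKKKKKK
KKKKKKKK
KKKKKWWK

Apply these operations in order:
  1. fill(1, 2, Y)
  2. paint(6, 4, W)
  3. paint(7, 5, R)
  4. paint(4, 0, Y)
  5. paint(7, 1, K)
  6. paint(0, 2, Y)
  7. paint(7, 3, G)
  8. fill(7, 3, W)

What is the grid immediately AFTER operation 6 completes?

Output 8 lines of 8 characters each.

Answer: YYYYYYYY
YYYYYYYY
YYYYYYYY
YYYYYYYY
YYYYYYYY
YYYYYYYY
YYYYWYYY
YKYYYRWY

Derivation:
After op 1 fill(1,2,Y) [62 cells changed]:
YYYYYYYY
YYYYYYYY
YYYYYYYY
YYYYYYYY
YYYYYYYY
YYYYYYYY
YYYYYYYY
YYYYYWWY
After op 2 paint(6,4,W):
YYYYYYYY
YYYYYYYY
YYYYYYYY
YYYYYYYY
YYYYYYYY
YYYYYYYY
YYYYWYYY
YYYYYWWY
After op 3 paint(7,5,R):
YYYYYYYY
YYYYYYYY
YYYYYYYY
YYYYYYYY
YYYYYYYY
YYYYYYYY
YYYYWYYY
YYYYYRWY
After op 4 paint(4,0,Y):
YYYYYYYY
YYYYYYYY
YYYYYYYY
YYYYYYYY
YYYYYYYY
YYYYYYYY
YYYYWYYY
YYYYYRWY
After op 5 paint(7,1,K):
YYYYYYYY
YYYYYYYY
YYYYYYYY
YYYYYYYY
YYYYYYYY
YYYYYYYY
YYYYWYYY
YKYYYRWY
After op 6 paint(0,2,Y):
YYYYYYYY
YYYYYYYY
YYYYYYYY
YYYYYYYY
YYYYYYYY
YYYYYYYY
YYYYWYYY
YKYYYRWY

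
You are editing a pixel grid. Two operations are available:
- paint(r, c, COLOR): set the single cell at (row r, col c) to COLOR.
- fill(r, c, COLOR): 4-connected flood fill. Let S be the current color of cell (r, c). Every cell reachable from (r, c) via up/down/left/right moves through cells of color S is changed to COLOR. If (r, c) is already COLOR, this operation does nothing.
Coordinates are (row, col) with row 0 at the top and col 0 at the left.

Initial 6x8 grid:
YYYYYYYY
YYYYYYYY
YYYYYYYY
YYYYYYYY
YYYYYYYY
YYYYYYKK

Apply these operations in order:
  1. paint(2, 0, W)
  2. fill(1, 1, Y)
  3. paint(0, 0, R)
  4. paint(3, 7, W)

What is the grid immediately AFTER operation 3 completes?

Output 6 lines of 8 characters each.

After op 1 paint(2,0,W):
YYYYYYYY
YYYYYYYY
WYYYYYYY
YYYYYYYY
YYYYYYYY
YYYYYYKK
After op 2 fill(1,1,Y) [0 cells changed]:
YYYYYYYY
YYYYYYYY
WYYYYYYY
YYYYYYYY
YYYYYYYY
YYYYYYKK
After op 3 paint(0,0,R):
RYYYYYYY
YYYYYYYY
WYYYYYYY
YYYYYYYY
YYYYYYYY
YYYYYYKK

Answer: RYYYYYYY
YYYYYYYY
WYYYYYYY
YYYYYYYY
YYYYYYYY
YYYYYYKK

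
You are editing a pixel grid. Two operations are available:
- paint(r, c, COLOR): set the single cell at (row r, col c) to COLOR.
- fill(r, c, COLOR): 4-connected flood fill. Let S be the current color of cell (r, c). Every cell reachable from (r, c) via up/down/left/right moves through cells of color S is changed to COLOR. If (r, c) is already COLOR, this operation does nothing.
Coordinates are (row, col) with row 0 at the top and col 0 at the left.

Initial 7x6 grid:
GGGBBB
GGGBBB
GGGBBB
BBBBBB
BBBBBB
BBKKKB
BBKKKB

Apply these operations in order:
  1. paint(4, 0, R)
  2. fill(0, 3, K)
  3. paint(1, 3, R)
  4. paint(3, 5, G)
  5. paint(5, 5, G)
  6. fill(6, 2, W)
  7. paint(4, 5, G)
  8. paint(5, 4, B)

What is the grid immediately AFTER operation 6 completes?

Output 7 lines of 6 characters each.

Answer: GGGWWW
GGGRWW
GGGWWW
WWWWWG
RWWWWW
WWWWWG
WWWWWW

Derivation:
After op 1 paint(4,0,R):
GGGBBB
GGGBBB
GGGBBB
BBBBBB
RBBBBB
BBKKKB
BBKKKB
After op 2 fill(0,3,K) [26 cells changed]:
GGGKKK
GGGKKK
GGGKKK
KKKKKK
RKKKKK
KKKKKK
KKKKKK
After op 3 paint(1,3,R):
GGGKKK
GGGRKK
GGGKKK
KKKKKK
RKKKKK
KKKKKK
KKKKKK
After op 4 paint(3,5,G):
GGGKKK
GGGRKK
GGGKKK
KKKKKG
RKKKKK
KKKKKK
KKKKKK
After op 5 paint(5,5,G):
GGGKKK
GGGRKK
GGGKKK
KKKKKG
RKKKKK
KKKKKG
KKKKKK
After op 6 fill(6,2,W) [29 cells changed]:
GGGWWW
GGGRWW
GGGWWW
WWWWWG
RWWWWW
WWWWWG
WWWWWW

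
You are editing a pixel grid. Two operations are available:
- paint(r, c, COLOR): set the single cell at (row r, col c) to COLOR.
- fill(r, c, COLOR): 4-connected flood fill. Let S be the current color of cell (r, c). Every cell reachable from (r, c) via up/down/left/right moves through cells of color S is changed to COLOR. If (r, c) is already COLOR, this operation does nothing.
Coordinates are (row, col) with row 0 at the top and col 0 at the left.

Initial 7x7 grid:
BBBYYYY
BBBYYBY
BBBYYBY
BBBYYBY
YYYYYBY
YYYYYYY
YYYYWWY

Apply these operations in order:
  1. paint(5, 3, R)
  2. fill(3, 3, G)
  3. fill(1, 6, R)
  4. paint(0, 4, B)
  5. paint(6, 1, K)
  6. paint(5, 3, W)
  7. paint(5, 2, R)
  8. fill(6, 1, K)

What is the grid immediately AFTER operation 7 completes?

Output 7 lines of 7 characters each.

Answer: BBBRBRR
BBBRRBR
BBBRRBR
BBBRRBR
RRRRRBR
RRRWRRR
RKRRWWR

Derivation:
After op 1 paint(5,3,R):
BBBYYYY
BBBYYBY
BBBYYBY
BBBYYBY
YYYYYBY
YYYRYYY
YYYYWWY
After op 2 fill(3,3,G) [30 cells changed]:
BBBGGGG
BBBGGBG
BBBGGBG
BBBGGBG
GGGGGBG
GGGRGGG
GGGGWWG
After op 3 fill(1,6,R) [30 cells changed]:
BBBRRRR
BBBRRBR
BBBRRBR
BBBRRBR
RRRRRBR
RRRRRRR
RRRRWWR
After op 4 paint(0,4,B):
BBBRBRR
BBBRRBR
BBBRRBR
BBBRRBR
RRRRRBR
RRRRRRR
RRRRWWR
After op 5 paint(6,1,K):
BBBRBRR
BBBRRBR
BBBRRBR
BBBRRBR
RRRRRBR
RRRRRRR
RKRRWWR
After op 6 paint(5,3,W):
BBBRBRR
BBBRRBR
BBBRRBR
BBBRRBR
RRRRRBR
RRRWRRR
RKRRWWR
After op 7 paint(5,2,R):
BBBRBRR
BBBRRBR
BBBRRBR
BBBRRBR
RRRRRBR
RRRWRRR
RKRRWWR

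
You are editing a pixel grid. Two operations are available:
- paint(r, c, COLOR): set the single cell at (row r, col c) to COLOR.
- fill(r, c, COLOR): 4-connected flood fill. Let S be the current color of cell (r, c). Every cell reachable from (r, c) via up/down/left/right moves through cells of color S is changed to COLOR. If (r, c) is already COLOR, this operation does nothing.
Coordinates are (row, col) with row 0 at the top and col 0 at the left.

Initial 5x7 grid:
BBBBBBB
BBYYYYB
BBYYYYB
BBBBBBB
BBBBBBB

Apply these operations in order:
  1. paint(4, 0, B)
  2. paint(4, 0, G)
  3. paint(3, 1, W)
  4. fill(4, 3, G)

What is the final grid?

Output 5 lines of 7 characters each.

After op 1 paint(4,0,B):
BBBBBBB
BBYYYYB
BBYYYYB
BBBBBBB
BBBBBBB
After op 2 paint(4,0,G):
BBBBBBB
BBYYYYB
BBYYYYB
BBBBBBB
GBBBBBB
After op 3 paint(3,1,W):
BBBBBBB
BBYYYYB
BBYYYYB
BWBBBBB
GBBBBBB
After op 4 fill(4,3,G) [25 cells changed]:
GGGGGGG
GGYYYYG
GGYYYYG
GWGGGGG
GGGGGGG

Answer: GGGGGGG
GGYYYYG
GGYYYYG
GWGGGGG
GGGGGGG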